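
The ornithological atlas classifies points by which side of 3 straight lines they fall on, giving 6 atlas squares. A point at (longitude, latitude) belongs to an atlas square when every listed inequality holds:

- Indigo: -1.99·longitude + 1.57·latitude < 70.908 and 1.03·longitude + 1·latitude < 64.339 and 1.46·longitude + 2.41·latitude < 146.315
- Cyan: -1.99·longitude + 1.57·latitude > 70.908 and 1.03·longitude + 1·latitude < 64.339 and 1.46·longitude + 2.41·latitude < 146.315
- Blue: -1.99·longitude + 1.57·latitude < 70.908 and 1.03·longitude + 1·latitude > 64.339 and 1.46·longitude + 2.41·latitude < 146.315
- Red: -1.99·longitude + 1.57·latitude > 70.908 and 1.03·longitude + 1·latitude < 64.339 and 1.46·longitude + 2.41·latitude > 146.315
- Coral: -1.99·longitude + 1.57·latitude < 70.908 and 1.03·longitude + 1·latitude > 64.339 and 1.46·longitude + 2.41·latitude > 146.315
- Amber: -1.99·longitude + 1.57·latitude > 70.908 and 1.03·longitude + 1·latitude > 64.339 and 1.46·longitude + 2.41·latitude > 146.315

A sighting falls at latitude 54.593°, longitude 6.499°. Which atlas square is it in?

Cyan

-1.99·6.499 + 1.57·54.593 = 72.778, which is > 70.908
1.03·6.499 + 1·54.593 = 61.287, which is < 64.339
1.46·6.499 + 2.41·54.593 = 141.058, which is < 146.315
This sign pattern matches Cyan.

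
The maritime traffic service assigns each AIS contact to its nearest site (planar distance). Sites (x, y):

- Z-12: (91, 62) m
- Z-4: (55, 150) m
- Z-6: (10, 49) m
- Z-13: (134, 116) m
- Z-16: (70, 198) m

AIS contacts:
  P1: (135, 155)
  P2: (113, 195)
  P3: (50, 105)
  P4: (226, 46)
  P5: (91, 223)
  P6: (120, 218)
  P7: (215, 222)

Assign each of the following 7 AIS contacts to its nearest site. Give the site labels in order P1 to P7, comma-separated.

P1 → Z-13 (d²=1522.00)
P2 → Z-16 (d²=1858.00)
P3 → Z-4 (d²=2050.00)
P4 → Z-13 (d²=13364.00)
P5 → Z-16 (d²=1066.00)
P6 → Z-16 (d²=2900.00)
P7 → Z-13 (d²=17797.00)

Z-13, Z-16, Z-4, Z-13, Z-16, Z-16, Z-13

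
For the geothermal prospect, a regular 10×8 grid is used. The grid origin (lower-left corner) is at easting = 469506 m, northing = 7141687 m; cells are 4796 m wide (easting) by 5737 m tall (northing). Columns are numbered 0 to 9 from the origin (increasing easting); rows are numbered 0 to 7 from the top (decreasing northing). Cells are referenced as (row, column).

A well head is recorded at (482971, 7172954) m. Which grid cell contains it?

Column index: ⌊(482971 − 469506) / 4796⌋ = ⌊2.808⌋ = 2
Row offset from origin: ⌊(7172954 − 7141687) / 5737⌋ = ⌊5.450⌋ = 5 → row 2 (counted from top)

(2, 2)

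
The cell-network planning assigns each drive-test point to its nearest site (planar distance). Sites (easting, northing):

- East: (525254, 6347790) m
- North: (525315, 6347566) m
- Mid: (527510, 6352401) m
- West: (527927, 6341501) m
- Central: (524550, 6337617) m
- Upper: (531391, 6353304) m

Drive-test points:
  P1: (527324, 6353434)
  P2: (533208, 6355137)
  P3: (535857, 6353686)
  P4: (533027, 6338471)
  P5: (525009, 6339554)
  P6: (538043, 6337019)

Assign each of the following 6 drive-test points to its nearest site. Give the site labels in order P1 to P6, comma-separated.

P1 → Mid (d²=1101685.00)
P2 → Upper (d²=6661378.00)
P3 → Upper (d²=20091080.00)
P4 → West (d²=35190900.00)
P5 → Central (d²=3962650.00)
P6 → West (d²=122421780.00)

Mid, Upper, Upper, West, Central, West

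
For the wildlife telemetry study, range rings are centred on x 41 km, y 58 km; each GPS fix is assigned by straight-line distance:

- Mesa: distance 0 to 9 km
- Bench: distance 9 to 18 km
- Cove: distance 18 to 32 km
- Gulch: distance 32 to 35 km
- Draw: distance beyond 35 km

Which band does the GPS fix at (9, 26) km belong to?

Distance = √((9−41)² + (26−58)²) = √(1024.000 + 1024.000) = 45.255 km.
35 ≤ 45.255 < ∞ → Draw.

Draw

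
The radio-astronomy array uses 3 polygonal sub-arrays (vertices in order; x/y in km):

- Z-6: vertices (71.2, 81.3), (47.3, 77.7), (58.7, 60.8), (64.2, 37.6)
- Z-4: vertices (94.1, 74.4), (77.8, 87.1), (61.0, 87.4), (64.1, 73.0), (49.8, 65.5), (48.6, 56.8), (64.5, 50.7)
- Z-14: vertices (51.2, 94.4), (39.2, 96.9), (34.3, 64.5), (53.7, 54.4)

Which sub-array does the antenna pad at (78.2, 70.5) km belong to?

Cast a ray rightward from (78.2, 70.5). For each polygon, the edges (by vertex number in listed order) whose endpoints lie on opposite sides of y = 70.5, where each meets that height, and whether that is right or left of the point:
Z-6: 2–3 at x≈52.16 (left), 4–1 at x≈69.47 (left) → 0 crossings.
Z-4: 4–5 at x≈59.33 (left), 7–1 at x≈89.23 (right) → 1 crossing.
Z-14: 2–3 at x≈35.21 (left), 4–1 at x≈52.69 (left) → 0 crossings.
Only Z-4 has an odd count, so the point is inside Z-4.

Z-4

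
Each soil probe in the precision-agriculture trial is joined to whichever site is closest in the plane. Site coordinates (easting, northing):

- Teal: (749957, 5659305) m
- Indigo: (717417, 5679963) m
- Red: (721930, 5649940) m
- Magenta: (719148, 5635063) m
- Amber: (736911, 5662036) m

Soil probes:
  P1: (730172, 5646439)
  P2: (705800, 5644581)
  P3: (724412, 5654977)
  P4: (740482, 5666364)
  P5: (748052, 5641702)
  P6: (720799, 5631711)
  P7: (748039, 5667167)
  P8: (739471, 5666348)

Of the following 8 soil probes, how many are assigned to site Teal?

P1 → Red
P2 → Magenta
P3 → Red
P4 → Amber
P5 → Teal
P6 → Magenta
P7 → Teal
P8 → Amber
2 of the 8 go to Teal.

2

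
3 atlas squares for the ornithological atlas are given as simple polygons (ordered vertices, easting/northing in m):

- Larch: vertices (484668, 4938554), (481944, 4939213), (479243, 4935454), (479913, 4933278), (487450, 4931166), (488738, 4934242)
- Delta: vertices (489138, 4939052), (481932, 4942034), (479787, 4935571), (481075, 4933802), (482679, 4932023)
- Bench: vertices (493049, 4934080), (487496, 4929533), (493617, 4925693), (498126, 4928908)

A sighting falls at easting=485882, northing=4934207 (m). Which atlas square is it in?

Larch

Cast a ray rightward from (485882, 4934207). For each polygon, the edges (by vertex number in listed order) whose endpoints lie on opposite sides of northing = 4934207, where each meets that height, and whether that is right or left of the point:
Larch: 3–4 at easting≈479627.0 (left), 5–6 at easting≈488723.3 (right) → 1 crossing.
Delta: 3–4 at easting≈480780.1 (left), 5–1 at easting≈484685.9 (left) → 0 crossings.
Bench: no edge straddles that height → 0 crossings.
Only Larch has an odd count, so the point is inside Larch.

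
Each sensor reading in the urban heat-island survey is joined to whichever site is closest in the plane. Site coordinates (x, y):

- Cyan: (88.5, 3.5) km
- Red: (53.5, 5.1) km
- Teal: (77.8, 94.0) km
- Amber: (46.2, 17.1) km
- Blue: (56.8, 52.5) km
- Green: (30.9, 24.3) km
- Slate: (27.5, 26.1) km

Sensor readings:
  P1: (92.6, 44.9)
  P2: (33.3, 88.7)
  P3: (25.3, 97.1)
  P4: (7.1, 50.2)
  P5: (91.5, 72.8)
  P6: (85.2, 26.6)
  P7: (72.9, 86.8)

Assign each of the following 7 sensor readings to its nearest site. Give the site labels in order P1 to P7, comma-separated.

Blue, Blue, Teal, Slate, Teal, Cyan, Teal

P1 → Blue (d²=1339.40)
P2 → Blue (d²=1862.69)
P3 → Teal (d²=2765.86)
P4 → Slate (d²=996.97)
P5 → Teal (d²=637.13)
P6 → Cyan (d²=544.50)
P7 → Teal (d²=75.85)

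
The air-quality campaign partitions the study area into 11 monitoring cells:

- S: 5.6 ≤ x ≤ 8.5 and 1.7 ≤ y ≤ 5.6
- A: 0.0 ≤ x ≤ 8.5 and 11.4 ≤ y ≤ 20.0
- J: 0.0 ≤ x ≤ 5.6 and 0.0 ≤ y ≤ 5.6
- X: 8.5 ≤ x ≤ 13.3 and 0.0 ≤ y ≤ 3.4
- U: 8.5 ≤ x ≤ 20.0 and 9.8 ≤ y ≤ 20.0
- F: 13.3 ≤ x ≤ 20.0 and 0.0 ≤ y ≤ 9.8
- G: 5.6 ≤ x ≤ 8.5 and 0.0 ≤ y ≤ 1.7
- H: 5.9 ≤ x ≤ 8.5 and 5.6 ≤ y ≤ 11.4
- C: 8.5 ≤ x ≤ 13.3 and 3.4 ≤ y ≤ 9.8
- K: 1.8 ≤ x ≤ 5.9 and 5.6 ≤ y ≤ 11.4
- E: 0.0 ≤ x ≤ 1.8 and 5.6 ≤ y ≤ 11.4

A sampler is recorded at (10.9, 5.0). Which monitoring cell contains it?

The point has x = 10.9 and y = 5.0.
Only C satisfies 8.5 ≤ x ≤ 13.3 and 3.4 ≤ y ≤ 9.8.

C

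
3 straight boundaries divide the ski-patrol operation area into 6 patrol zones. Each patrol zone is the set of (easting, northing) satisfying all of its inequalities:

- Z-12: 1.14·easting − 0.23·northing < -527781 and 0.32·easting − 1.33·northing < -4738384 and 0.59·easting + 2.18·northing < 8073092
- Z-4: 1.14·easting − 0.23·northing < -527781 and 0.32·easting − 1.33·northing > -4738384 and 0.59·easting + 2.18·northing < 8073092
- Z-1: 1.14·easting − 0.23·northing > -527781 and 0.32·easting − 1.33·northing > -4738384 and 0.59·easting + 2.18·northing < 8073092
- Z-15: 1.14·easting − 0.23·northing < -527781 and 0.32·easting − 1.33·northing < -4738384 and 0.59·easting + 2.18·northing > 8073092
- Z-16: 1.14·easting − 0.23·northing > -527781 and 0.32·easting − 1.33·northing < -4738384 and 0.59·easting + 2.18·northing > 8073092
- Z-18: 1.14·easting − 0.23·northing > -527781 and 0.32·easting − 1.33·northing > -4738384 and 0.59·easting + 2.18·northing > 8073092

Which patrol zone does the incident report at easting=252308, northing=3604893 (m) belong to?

1.14·252308 − 0.23·3604893 = -541494.270, which is < -527781
0.32·252308 − 1.33·3604893 = -4713769.130, which is > -4738384
0.59·252308 + 2.18·3604893 = 8007528.460, which is < 8073092
This sign pattern matches Z-4.

Z-4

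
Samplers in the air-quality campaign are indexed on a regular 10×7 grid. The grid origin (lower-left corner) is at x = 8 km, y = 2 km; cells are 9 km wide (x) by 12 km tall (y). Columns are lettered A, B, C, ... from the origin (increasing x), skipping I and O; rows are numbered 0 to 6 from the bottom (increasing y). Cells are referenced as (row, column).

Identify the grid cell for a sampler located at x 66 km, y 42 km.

(3, G)

Column index: ⌊(66 − 8) / 9⌋ = ⌊6.444⌋ = 6 → column G
Row offset from origin: ⌊(42 − 2) / 12⌋ = ⌊3.333⌋ = 3 → row 3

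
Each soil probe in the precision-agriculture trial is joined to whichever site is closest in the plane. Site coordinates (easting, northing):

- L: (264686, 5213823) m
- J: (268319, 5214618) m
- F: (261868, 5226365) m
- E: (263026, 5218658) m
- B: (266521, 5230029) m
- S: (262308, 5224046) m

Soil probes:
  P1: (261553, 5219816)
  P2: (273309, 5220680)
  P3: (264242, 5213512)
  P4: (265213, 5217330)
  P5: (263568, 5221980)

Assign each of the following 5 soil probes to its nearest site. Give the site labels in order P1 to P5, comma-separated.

E, J, L, E, S

P1 → E (d²=3510693.00)
P2 → J (d²=61647944.00)
P3 → L (d²=293857.00)
P4 → E (d²=6546553.00)
P5 → S (d²=5855956.00)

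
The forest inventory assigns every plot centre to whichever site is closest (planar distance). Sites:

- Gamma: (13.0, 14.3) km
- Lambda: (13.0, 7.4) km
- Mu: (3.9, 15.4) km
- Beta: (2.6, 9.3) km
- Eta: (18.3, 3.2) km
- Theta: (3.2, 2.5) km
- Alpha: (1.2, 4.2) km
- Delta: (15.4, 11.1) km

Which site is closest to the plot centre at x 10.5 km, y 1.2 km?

Lambda

Squared distances to each site:
Gamma: 177.860; Lambda: 44.690; Mu: 245.200; Beta: 128.020; Eta: 64.840; Theta: 54.980; Alpha: 95.490; Delta: 122.020.
Minimum at Lambda.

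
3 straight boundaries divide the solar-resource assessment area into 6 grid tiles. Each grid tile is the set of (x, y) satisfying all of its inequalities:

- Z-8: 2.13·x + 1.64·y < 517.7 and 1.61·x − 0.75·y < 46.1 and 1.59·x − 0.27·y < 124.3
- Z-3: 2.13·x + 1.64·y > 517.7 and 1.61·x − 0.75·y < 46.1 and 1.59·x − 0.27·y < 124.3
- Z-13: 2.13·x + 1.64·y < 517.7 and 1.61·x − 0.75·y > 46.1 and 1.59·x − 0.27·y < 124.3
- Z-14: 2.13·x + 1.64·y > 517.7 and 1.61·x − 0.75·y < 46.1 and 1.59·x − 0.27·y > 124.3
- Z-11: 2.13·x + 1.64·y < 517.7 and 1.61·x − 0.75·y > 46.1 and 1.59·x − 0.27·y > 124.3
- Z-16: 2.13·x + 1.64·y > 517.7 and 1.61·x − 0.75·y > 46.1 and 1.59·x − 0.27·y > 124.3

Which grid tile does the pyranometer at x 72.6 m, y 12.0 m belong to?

2.13·72.6 + 1.64·12.0 = 174.318, which is < 517.7
1.61·72.6 − 0.75·12.0 = 107.886, which is > 46.1
1.59·72.6 − 0.27·12.0 = 112.194, which is < 124.3
This sign pattern matches Z-13.

Z-13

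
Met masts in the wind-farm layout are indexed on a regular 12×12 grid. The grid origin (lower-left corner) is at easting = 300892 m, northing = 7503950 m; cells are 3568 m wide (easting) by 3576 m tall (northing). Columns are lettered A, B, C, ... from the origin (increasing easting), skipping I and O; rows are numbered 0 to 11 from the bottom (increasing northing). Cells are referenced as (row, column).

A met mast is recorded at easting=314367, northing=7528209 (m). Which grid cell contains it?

(6, D)

Column index: ⌊(314367 − 300892) / 3568⌋ = ⌊3.777⌋ = 3 → column D
Row offset from origin: ⌊(7528209 − 7503950) / 3576⌋ = ⌊6.784⌋ = 6 → row 6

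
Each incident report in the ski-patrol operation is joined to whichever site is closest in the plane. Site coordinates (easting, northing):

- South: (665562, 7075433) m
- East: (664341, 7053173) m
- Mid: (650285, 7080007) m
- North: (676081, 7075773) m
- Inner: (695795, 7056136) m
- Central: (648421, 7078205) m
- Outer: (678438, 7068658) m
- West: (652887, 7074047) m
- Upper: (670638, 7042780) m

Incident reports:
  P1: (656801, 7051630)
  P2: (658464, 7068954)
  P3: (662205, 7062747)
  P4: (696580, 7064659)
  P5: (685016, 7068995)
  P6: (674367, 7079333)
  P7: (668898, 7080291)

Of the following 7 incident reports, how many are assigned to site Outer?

P1 → East
P2 → West
P3 → East
P4 → Inner
P5 → Outer
P6 → North
P7 → South
1 of the 7 goes to Outer.

1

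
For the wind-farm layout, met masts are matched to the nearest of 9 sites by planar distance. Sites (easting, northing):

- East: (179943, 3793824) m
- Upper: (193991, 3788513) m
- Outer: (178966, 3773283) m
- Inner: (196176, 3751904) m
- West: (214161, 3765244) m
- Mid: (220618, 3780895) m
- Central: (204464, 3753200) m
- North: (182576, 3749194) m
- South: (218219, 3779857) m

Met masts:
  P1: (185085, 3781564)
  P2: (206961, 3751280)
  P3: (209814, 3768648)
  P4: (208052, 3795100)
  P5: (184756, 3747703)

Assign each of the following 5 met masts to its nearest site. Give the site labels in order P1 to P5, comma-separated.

P1 → Outer (d²=106017122.00)
P2 → Central (d²=9921409.00)
P3 → West (d²=30483625.00)
P4 → Upper (d²=241100290.00)
P5 → North (d²=6975481.00)

Outer, Central, West, Upper, North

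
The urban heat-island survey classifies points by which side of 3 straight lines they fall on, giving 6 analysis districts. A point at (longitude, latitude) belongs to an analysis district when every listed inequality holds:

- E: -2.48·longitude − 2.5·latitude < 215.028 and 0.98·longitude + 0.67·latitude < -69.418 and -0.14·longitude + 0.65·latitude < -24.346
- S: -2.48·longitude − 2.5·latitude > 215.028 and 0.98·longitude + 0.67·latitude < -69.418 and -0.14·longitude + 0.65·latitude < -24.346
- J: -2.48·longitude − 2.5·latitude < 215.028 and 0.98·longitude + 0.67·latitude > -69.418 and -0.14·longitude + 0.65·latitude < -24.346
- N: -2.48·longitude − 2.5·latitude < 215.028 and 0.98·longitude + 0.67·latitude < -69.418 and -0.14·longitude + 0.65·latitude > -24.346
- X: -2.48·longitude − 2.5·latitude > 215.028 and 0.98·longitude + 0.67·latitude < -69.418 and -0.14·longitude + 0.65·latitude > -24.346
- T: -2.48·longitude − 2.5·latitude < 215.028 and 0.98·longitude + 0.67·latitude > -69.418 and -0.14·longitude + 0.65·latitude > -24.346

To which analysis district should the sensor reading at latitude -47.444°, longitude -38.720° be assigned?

E

-2.48·-38.720 − 2.5·-47.444 = 214.636, which is < 215.028
0.98·-38.720 + 0.67·-47.444 = -69.733, which is < -69.418
-0.14·-38.720 + 0.65·-47.444 = -25.418, which is < -24.346
This sign pattern matches E.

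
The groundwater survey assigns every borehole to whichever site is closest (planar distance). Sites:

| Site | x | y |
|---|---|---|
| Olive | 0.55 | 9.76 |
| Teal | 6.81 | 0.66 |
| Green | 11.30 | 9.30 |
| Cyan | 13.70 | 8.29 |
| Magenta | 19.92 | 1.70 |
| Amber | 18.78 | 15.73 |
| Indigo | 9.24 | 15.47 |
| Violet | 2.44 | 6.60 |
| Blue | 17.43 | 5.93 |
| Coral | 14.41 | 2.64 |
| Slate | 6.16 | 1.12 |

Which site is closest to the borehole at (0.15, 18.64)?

Squared distances to each site:
Olive: 79.014; Teal: 367.636; Green: 211.558; Cyan: 290.725; Magenta: 677.817; Amber: 355.545; Indigo: 92.677; Violet: 150.206; Blue: 460.143; Coral: 459.348; Slate: 343.070.
Minimum at Olive.

Olive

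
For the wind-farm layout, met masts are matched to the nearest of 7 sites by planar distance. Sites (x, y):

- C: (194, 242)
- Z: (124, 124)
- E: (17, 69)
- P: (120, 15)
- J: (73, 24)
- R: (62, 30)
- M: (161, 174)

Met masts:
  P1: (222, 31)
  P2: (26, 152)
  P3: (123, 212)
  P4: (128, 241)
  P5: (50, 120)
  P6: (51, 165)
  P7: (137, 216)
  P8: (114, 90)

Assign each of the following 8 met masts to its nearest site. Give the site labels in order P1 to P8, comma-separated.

P, E, M, C, E, Z, M, Z

P1 → P (d²=10660.00)
P2 → E (d²=6970.00)
P3 → M (d²=2888.00)
P4 → C (d²=4357.00)
P5 → E (d²=3690.00)
P6 → Z (d²=7010.00)
P7 → M (d²=2340.00)
P8 → Z (d²=1256.00)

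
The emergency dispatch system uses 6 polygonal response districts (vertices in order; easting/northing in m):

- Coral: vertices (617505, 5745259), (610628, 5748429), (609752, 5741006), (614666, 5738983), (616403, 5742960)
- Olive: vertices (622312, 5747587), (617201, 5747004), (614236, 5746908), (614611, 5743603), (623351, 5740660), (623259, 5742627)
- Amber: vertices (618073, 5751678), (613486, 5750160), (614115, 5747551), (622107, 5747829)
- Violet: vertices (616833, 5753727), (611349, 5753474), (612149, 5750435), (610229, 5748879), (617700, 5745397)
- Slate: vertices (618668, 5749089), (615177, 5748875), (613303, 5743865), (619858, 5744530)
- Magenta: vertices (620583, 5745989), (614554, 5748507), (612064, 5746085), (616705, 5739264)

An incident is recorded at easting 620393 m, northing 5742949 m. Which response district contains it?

Cast a ray rightward from (620393, 5742949). For each polygon, the edges (by vertex number in listed order) whose endpoints lie on opposite sides of northing = 5742949, where each meets that height, and whether that is right or left of the point:
Coral: 2–3 at easting≈609981.3 (left), 4–5 at easting≈616398.2 (left) → 0 crossings.
Olive: 4–5 at easting≈616553.2 (left), 6–1 at easting≈623197.5 (right) → 1 crossing.
Amber: no edge straddles that height → 0 crossings.
Violet: no edge straddles that height → 0 crossings.
Slate: no edge straddles that height → 0 crossings.
Magenta: 3–4 at easting≈614197.7 (left), 4–1 at easting≈618830.0 (left) → 0 crossings.
Only Olive has an odd count, so the point is inside Olive.

Olive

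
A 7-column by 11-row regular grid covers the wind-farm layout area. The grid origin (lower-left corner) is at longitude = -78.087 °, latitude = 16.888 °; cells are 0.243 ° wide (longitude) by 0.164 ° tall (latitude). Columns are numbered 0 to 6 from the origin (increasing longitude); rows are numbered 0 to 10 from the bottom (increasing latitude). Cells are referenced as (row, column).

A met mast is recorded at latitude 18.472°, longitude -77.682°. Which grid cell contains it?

Column index: ⌊(-77.682 − -78.087) / 0.243⌋ = ⌊1.667⌋ = 1
Row offset from origin: ⌊(18.472 − 16.888) / 0.164⌋ = ⌊9.659⌋ = 9 → row 9

(9, 1)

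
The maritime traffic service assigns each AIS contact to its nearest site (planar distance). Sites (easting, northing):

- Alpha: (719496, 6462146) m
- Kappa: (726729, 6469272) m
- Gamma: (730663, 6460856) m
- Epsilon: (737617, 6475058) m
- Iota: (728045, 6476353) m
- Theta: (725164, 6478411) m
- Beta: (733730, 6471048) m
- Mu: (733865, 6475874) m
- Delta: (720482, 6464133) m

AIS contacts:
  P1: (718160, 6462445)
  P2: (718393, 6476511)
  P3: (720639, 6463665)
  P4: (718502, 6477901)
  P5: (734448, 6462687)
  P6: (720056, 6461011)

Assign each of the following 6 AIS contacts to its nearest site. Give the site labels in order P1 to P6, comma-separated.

Alpha, Theta, Delta, Theta, Gamma, Alpha

P1 → Alpha (d²=1874297.00)
P2 → Theta (d²=49456441.00)
P3 → Delta (d²=243673.00)
P4 → Theta (d²=44642344.00)
P5 → Gamma (d²=17678786.00)
P6 → Alpha (d²=1601825.00)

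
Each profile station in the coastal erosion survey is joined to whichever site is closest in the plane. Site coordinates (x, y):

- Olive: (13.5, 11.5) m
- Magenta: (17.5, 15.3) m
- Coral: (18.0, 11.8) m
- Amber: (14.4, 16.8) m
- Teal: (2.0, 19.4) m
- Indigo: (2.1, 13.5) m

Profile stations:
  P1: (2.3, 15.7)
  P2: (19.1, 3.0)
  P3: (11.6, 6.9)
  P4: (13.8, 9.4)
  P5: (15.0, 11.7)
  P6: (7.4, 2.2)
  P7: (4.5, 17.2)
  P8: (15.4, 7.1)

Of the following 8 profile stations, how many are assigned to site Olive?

5

P1 → Indigo
P2 → Coral
P3 → Olive
P4 → Olive
P5 → Olive
P6 → Olive
P7 → Teal
P8 → Olive
5 of the 8 go to Olive.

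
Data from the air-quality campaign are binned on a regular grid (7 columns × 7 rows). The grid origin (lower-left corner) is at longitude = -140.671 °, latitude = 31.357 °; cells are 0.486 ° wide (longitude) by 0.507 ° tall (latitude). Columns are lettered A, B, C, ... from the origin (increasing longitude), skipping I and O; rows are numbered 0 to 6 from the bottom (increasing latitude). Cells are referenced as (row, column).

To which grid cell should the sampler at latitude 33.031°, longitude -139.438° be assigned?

(3, C)

Column index: ⌊(-139.438 − -140.671) / 0.486⌋ = ⌊2.537⌋ = 2 → column C
Row offset from origin: ⌊(33.031 − 31.357) / 0.507⌋ = ⌊3.302⌋ = 3 → row 3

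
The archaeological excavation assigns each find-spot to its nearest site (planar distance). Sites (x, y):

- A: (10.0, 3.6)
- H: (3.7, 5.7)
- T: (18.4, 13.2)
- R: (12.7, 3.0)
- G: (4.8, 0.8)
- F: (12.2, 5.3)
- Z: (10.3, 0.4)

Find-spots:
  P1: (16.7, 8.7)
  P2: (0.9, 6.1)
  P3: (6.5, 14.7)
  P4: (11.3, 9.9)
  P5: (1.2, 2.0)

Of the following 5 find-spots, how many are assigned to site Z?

P1 → T
P2 → H
P3 → H
P4 → F
P5 → G
0 of the 5 go to Z.

0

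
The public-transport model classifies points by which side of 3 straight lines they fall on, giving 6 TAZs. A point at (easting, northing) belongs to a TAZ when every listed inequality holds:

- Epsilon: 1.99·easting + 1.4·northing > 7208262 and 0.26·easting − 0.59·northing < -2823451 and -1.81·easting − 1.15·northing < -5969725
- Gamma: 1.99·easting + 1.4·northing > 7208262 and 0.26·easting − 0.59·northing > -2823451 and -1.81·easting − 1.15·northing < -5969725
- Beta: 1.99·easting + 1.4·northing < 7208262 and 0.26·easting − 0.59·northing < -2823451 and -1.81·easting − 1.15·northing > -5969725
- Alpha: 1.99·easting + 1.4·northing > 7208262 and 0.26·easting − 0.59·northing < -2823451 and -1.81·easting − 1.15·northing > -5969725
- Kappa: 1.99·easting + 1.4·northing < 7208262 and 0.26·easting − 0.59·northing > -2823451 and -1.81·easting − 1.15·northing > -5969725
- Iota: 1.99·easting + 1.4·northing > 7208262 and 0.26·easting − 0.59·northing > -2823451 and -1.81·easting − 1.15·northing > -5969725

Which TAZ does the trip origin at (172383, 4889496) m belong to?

Beta

1.99·172383 + 1.4·4889496 = 7188336.570, which is < 7208262
0.26·172383 − 0.59·4889496 = -2839983.060, which is < -2823451
-1.81·172383 − 1.15·4889496 = -5934933.630, which is > -5969725
This sign pattern matches Beta.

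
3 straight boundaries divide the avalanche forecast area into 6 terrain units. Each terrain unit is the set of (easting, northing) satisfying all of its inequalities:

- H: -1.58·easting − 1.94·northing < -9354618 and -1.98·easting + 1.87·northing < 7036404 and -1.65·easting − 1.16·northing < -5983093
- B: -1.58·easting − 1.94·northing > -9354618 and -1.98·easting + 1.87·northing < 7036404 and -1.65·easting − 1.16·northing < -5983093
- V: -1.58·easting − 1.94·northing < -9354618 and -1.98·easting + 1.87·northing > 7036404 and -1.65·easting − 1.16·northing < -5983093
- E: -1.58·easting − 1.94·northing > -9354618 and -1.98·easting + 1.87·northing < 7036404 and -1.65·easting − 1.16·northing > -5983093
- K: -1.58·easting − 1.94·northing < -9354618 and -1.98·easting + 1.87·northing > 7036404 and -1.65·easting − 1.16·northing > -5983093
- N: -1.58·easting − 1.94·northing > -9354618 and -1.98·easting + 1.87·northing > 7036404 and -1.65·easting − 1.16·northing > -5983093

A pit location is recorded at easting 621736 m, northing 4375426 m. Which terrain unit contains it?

-1.58·621736 − 1.94·4375426 = -9470669.320, which is < -9354618
-1.98·621736 + 1.87·4375426 = 6951009.340, which is < 7036404
-1.65·621736 − 1.16·4375426 = -6101358.560, which is < -5983093
This sign pattern matches H.

H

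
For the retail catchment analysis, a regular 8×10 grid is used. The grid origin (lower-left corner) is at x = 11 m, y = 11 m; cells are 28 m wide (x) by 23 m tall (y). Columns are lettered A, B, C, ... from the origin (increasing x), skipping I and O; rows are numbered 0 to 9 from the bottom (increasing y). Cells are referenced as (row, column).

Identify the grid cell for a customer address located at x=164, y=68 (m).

(2, F)

Column index: ⌊(164 − 11) / 28⌋ = ⌊5.464⌋ = 5 → column F
Row offset from origin: ⌊(68 − 11) / 23⌋ = ⌊2.478⌋ = 2 → row 2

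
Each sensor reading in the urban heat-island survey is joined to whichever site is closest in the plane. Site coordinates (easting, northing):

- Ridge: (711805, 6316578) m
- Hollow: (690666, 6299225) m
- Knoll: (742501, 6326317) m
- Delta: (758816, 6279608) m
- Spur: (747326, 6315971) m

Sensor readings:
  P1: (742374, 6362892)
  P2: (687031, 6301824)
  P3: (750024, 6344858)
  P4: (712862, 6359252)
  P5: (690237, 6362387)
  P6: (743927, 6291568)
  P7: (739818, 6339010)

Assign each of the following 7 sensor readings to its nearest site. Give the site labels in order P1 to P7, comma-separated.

Knoll, Hollow, Knoll, Ridge, Ridge, Delta, Knoll

P1 → Knoll (d²=1337746754.00)
P2 → Hollow (d²=19968026.00)
P3 → Knoll (d²=400364210.00)
P4 → Ridge (d²=1822187525.00)
P5 → Ridge (d²=2563643105.00)
P6 → Delta (d²=364723921.00)
P7 → Knoll (d²=168310738.00)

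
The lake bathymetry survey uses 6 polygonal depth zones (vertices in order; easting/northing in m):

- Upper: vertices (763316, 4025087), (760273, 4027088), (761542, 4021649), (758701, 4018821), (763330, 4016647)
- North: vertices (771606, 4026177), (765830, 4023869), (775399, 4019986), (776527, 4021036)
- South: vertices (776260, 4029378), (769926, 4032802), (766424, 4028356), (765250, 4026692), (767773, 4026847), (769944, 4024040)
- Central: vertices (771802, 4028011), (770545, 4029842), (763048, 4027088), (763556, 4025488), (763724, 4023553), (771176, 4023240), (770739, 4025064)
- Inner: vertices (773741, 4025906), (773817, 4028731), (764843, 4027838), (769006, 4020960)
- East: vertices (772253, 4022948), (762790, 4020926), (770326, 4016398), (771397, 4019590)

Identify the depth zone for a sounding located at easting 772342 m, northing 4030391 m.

South

Cast a ray rightward from (772342, 4030391). For each polygon, the edges (by vertex number in listed order) whose endpoints lie on opposite sides of northing = 4030391, where each meets that height, and whether that is right or left of the point:
Upper: no edge straddles that height → 0 crossings.
North: no edge straddles that height → 0 crossings.
South: 1–2 at easting≈774386.1 (right), 2–3 at easting≈768026.9 (left) → 1 crossing.
Central: no edge straddles that height → 0 crossings.
Inner: no edge straddles that height → 0 crossings.
East: no edge straddles that height → 0 crossings.
Only South has an odd count, so the point is inside South.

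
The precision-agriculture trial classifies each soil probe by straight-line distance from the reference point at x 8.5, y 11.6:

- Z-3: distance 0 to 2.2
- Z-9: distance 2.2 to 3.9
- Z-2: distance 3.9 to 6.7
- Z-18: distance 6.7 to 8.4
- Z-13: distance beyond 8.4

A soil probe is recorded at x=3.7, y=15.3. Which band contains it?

Z-2

Distance = √((3.7−8.5)² + (15.3−11.6)²) = √(23.040 + 13.690) = 6.061.
3.9 ≤ 6.061 < 6.7 → Z-2.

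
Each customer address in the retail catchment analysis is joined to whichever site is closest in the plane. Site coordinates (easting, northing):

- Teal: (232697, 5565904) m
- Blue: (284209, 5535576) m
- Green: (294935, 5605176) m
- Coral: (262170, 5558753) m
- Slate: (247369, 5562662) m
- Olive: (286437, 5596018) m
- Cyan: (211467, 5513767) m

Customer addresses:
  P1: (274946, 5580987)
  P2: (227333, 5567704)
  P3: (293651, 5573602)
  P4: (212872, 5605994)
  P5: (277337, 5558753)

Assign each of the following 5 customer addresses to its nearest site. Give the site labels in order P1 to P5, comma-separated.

P1 → Olive (d²=357974042.00)
P2 → Teal (d²=32012496.00)
P3 → Olive (d²=554518852.00)
P4 → Teal (d²=2000238725.00)
P5 → Coral (d²=230037889.00)

Olive, Teal, Olive, Teal, Coral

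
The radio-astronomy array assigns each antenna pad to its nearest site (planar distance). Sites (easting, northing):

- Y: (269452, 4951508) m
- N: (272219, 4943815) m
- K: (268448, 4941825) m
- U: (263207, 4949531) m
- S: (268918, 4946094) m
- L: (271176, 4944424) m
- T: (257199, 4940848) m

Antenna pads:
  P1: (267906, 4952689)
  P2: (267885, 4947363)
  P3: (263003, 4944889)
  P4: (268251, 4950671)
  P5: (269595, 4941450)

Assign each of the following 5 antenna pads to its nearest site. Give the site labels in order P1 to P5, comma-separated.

Y, S, U, Y, K

P1 → Y (d²=3784877.00)
P2 → S (d²=2677450.00)
P3 → U (d²=21589780.00)
P4 → Y (d²=2142970.00)
P5 → K (d²=1456234.00)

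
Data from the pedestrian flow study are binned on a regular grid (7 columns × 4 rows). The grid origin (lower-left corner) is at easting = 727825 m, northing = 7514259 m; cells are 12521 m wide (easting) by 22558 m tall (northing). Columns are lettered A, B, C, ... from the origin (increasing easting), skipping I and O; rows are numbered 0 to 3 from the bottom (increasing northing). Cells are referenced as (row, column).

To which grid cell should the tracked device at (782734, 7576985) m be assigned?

(2, E)

Column index: ⌊(782734 − 727825) / 12521⌋ = ⌊4.385⌋ = 4 → column E
Row offset from origin: ⌊(7576985 − 7514259) / 22558⌋ = ⌊2.781⌋ = 2 → row 2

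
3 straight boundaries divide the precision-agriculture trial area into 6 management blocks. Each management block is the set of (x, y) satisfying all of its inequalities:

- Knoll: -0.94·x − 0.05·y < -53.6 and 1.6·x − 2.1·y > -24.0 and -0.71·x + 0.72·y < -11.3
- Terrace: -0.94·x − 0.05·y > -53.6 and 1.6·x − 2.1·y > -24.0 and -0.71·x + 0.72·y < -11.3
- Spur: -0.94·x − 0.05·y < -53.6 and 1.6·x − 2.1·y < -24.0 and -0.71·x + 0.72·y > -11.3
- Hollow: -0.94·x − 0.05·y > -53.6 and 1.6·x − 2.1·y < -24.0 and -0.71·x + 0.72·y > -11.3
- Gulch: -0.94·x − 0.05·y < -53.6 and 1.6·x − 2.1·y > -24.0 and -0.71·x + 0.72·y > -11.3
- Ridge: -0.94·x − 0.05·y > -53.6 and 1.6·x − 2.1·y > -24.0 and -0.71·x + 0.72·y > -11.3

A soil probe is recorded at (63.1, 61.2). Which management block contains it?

-0.94·63.1 − 0.05·61.2 = -62.374, which is < -53.6
1.6·63.1 − 2.1·61.2 = -27.560, which is < -24.0
-0.71·63.1 + 0.72·61.2 = -0.737, which is > -11.3
This sign pattern matches Spur.

Spur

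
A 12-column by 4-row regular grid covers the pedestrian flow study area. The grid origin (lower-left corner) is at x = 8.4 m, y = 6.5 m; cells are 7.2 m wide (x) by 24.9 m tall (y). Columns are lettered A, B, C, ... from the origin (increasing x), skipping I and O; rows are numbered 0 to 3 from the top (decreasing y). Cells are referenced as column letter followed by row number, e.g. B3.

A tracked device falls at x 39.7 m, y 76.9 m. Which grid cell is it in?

E1

Column index: ⌊(39.7 − 8.4) / 7.2⌋ = ⌊4.347⌋ = 4 → column E
Row offset from origin: ⌊(76.9 − 6.5) / 24.9⌋ = ⌊2.827⌋ = 2 → row 1 (counted from top)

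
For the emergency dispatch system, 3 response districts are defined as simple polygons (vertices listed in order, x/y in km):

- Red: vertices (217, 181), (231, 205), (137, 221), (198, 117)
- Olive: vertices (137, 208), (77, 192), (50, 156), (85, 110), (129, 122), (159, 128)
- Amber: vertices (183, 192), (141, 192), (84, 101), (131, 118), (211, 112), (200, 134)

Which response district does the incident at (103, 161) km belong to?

Cast a ray rightward from (103, 161). For each polygon, the edges (by vertex number in listed order) whose endpoints lie on opposite sides of y = 161, where each meets that height, and whether that is right or left of the point:
Red: 3–4 at x≈172.2 (right), 4–1 at x≈211.1 (right) → 2 crossings.
Olive: 2–3 at x≈53.8 (left), 6–1 at x≈149.9 (right) → 1 crossing.
Amber: 2–3 at x≈121.6 (right), 6–1 at x≈192.1 (right) → 2 crossings.
Only Olive has an odd count, so the point is inside Olive.

Olive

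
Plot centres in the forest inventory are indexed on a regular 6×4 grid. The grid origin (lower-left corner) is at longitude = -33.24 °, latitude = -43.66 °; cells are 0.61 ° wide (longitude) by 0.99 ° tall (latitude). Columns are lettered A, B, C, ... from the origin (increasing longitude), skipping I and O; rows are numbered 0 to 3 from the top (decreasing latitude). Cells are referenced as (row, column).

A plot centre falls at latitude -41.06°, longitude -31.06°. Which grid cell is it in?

(1, D)

Column index: ⌊(-31.06 − -33.24) / 0.61⌋ = ⌊3.574⌋ = 3 → column D
Row offset from origin: ⌊(-41.06 − -43.66) / 0.99⌋ = ⌊2.626⌋ = 2 → row 1 (counted from top)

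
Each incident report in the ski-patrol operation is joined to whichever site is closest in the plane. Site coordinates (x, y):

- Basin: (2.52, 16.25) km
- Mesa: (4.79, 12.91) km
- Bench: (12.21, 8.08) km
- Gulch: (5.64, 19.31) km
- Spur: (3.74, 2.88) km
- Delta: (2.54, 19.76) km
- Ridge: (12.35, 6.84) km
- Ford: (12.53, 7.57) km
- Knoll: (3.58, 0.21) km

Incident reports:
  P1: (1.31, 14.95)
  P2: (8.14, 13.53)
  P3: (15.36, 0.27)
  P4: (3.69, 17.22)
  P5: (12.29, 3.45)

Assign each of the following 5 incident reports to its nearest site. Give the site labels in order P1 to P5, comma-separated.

P1 → Basin (d²=3.15)
P2 → Mesa (d²=11.61)
P3 → Ridge (d²=52.23)
P4 → Basin (d²=2.31)
P5 → Ridge (d²=11.50)

Basin, Mesa, Ridge, Basin, Ridge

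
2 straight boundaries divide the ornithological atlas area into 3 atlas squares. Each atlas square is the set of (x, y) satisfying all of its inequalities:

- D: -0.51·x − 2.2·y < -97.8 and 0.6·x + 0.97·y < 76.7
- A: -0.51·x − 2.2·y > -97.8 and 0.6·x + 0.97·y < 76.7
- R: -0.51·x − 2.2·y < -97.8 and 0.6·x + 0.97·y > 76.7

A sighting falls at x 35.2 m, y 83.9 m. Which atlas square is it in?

R

-0.51·35.2 − 2.2·83.9 = -202.532, which is < -97.8
0.6·35.2 + 0.97·83.9 = 102.503, which is > 76.7
This sign pattern matches R.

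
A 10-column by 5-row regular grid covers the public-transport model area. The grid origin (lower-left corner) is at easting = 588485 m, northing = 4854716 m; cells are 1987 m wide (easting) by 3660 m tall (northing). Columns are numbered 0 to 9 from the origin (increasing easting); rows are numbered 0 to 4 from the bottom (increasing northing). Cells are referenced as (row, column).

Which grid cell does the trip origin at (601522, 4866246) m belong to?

(3, 6)

Column index: ⌊(601522 − 588485) / 1987⌋ = ⌊6.561⌋ = 6
Row offset from origin: ⌊(4866246 − 4854716) / 3660⌋ = ⌊3.150⌋ = 3 → row 3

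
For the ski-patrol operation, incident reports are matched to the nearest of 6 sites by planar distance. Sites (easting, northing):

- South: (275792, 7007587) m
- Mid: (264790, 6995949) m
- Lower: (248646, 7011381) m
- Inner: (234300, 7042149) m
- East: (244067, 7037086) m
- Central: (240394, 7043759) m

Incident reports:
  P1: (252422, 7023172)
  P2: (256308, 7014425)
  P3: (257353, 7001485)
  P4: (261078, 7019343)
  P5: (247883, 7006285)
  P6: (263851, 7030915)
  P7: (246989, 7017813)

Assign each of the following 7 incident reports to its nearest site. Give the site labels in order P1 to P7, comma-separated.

P1 → Lower (d²=153285857.00)
P2 → Lower (d²=67972180.00)
P3 → Mid (d²=85956265.00)
P4 → Lower (d²=217948068.00)
P5 → Lower (d²=26551385.00)
P6 → East (d²=429487897.00)
P7 → Lower (d²=44116273.00)

Lower, Lower, Mid, Lower, Lower, East, Lower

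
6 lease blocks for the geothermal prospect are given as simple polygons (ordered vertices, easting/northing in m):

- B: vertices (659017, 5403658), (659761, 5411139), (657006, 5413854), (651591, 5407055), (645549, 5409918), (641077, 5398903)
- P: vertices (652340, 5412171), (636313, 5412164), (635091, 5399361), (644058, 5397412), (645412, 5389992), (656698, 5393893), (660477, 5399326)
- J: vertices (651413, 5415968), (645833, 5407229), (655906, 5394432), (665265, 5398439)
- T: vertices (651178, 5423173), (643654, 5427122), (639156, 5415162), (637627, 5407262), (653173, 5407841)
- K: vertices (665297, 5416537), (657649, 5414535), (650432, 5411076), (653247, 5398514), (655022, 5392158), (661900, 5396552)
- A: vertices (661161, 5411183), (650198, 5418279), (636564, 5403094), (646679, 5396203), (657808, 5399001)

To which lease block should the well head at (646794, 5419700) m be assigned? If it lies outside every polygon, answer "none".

T

Cast a ray rightward from (646794, 5419700). For each polygon, the edges (by vertex number in listed order) whose endpoints lie on opposite sides of northing = 5419700, where each meets that height, and whether that is right or left of the point:
B: no edge straddles that height → 0 crossings.
P: no edge straddles that height → 0 crossings.
J: no edge straddles that height → 0 crossings.
T: 2–3 at easting≈640862.7 (left), 5–1 at easting≈651629.9 (right) → 1 crossing.
K: no edge straddles that height → 0 crossings.
A: no edge straddles that height → 0 crossings.
Only T has an odd count, so the point is inside T.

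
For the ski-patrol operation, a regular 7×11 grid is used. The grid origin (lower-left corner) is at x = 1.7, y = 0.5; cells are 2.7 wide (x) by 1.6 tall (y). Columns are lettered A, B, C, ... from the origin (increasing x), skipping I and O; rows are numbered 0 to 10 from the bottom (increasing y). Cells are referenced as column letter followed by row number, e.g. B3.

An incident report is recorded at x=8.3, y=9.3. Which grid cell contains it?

Column index: ⌊(8.3 − 1.7) / 2.7⌋ = ⌊2.444⌋ = 2 → column C
Row offset from origin: ⌊(9.3 − 0.5) / 1.6⌋ = ⌊5.500⌋ = 5 → row 5

C5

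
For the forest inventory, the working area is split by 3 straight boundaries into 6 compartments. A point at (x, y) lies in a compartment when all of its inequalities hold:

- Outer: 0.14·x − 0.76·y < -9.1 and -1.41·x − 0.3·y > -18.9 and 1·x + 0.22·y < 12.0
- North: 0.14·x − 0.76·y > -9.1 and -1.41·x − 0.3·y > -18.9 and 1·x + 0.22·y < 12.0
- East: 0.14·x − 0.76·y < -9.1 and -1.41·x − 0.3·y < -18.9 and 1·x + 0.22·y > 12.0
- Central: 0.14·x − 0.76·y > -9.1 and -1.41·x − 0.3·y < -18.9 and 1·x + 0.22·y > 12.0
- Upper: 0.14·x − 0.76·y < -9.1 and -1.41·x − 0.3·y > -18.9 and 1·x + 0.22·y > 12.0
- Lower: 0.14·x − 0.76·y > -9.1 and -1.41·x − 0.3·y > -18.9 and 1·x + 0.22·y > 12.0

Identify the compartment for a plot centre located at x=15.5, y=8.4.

Central

0.14·15.5 − 0.76·8.4 = -4.214, which is > -9.1
-1.41·15.5 − 0.3·8.4 = -24.375, which is < -18.9
1·15.5 + 0.22·8.4 = 17.348, which is > 12.0
This sign pattern matches Central.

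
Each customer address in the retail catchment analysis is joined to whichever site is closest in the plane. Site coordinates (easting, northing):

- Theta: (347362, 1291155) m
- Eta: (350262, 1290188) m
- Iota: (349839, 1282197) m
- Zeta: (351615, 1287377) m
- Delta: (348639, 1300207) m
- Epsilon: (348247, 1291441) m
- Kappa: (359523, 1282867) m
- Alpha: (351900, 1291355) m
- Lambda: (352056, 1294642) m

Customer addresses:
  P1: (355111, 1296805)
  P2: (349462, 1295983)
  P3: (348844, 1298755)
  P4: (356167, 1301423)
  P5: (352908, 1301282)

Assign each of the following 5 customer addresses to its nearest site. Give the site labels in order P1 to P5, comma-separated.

P1 → Lambda (d²=14011594.00)
P2 → Lambda (d²=8527117.00)
P3 → Delta (d²=2150329.00)
P4 → Delta (d²=58149440.00)
P5 → Delta (d²=19379986.00)

Lambda, Lambda, Delta, Delta, Delta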